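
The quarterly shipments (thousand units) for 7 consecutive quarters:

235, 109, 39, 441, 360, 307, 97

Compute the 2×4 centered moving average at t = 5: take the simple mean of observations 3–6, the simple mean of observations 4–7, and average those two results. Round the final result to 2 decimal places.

Sum over 3–6: 39 + 441 + 360 + 307 = 1147
Sum over 4–7: 441 + 360 + 307 + 97 = 1205
CMA at t=5 = (1147 + 1205) / (2·4) = 2352 / 8 = 294.00

294.00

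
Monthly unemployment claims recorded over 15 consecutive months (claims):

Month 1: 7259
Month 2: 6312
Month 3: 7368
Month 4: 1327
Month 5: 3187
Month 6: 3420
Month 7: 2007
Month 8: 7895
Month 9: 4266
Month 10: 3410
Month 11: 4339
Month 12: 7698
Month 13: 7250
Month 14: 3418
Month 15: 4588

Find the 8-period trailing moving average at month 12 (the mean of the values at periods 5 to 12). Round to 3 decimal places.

4527.750

Sum of periods 5–12: 3187 + 3420 + 2007 + 7895 + 4266 + 3410 + 4339 + 7698 = 36222
Divide by 8: 36222 / 8 = 4527.750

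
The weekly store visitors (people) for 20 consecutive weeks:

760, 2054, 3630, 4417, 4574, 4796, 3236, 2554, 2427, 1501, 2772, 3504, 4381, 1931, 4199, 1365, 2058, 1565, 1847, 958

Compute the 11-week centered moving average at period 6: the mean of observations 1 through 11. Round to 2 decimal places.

Sum of periods 1–11: 760 + 2054 + 3630 + 4417 + 4574 + 4796 + 3236 + 2554 + 2427 + 1501 + 2772 = 32721
Divide by 11: 32721 / 11 = 2974.64

2974.64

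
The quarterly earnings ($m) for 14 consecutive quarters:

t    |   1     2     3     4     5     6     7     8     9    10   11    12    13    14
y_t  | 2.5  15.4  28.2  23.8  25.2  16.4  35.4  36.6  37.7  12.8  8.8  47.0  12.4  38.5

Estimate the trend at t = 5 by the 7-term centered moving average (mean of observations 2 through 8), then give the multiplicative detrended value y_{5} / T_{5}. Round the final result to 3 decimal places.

Trend T_5 = (15.4 + 28.2 + 23.8 + 25.2 + 16.4 + 35.4 + 36.6) / 7 = 181.0/7 = 25.85714
Ratio to trend: 25.2 / 25.85714 = 0.975

0.975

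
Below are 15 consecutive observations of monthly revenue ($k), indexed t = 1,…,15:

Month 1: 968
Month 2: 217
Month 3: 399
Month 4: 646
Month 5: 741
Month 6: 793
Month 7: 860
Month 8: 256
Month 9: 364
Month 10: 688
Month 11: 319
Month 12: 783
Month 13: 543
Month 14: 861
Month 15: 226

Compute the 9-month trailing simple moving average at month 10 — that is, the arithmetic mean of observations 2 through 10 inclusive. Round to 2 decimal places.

Sum of periods 2–10: 217 + 399 + 646 + 741 + 793 + 860 + 256 + 364 + 688 = 4964
Divide by 9: 4964 / 9 = 551.56

551.56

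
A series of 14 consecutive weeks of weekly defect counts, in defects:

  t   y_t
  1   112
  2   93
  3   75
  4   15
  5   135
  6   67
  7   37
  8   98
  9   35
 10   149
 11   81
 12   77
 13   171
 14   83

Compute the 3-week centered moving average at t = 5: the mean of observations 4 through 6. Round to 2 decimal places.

Sum of periods 4–6: 15 + 135 + 67 = 217
Divide by 3: 217 / 3 = 72.33

72.33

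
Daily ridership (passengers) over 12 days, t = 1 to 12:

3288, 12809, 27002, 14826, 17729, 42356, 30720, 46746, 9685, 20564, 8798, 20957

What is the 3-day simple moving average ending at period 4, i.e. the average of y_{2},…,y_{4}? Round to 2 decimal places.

18212.33

Sum of periods 2–4: 12809 + 27002 + 14826 = 54637
Divide by 3: 54637 / 3 = 18212.33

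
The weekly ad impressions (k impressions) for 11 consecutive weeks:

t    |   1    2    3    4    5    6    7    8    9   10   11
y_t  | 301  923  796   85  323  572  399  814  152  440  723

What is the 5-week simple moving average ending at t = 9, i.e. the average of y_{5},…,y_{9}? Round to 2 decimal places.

452.00

Sum of periods 5–9: 323 + 572 + 399 + 814 + 152 = 2260
Divide by 5: 2260 / 5 = 452.00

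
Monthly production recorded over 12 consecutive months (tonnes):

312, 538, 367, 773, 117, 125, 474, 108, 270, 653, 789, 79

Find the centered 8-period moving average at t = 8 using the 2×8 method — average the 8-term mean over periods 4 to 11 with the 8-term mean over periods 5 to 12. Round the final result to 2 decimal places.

Sum over 4–11: 773 + 117 + 125 + 474 + 108 + 270 + 653 + 789 = 3309
Sum over 5–12: 117 + 125 + 474 + 108 + 270 + 653 + 789 + 79 = 2615
CMA at t=8 = (3309 + 2615) / (2·8) = 5924 / 16 = 370.25

370.25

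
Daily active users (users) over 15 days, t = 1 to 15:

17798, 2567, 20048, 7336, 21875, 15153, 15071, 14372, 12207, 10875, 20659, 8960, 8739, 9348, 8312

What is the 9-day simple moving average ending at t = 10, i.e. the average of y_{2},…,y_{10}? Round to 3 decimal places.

13278.222

Sum of periods 2–10: 2567 + 20048 + 7336 + 21875 + 15153 + 15071 + 14372 + 12207 + 10875 = 119504
Divide by 9: 119504 / 9 = 13278.222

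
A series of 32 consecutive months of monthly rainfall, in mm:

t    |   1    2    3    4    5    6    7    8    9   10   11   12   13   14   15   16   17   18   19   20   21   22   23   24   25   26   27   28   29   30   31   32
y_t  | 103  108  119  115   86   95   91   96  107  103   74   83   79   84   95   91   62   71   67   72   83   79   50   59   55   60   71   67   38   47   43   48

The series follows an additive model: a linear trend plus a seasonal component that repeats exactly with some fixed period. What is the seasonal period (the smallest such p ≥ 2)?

First differences y_{t+1} − y_t: 5, 11, -4, -29, 9, -4, 5, 11, -4, -29, 9, -4, 5, 11, …
The difference pattern repeats every 6 terms and not for any smaller step, so p = 6.

6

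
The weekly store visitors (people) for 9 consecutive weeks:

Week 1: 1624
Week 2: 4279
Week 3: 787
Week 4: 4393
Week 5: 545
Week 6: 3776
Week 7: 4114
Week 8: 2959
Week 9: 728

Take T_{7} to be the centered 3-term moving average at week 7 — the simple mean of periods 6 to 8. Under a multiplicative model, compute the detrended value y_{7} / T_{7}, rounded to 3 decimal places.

1.138

Trend T_7 = (3776 + 4114 + 2959) / 3 = 10849/3 = 3616.33333
Ratio to trend: 4114 / 3616.33333 = 1.138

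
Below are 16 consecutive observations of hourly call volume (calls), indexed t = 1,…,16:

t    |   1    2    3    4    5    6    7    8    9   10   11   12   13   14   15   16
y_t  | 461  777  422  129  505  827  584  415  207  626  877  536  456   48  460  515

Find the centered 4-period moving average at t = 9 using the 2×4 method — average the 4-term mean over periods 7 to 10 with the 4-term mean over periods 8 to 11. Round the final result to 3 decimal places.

494.625

Sum over 7–10: 584 + 415 + 207 + 626 = 1832
Sum over 8–11: 415 + 207 + 626 + 877 = 2125
CMA at t=9 = (1832 + 2125) / (2·4) = 3957 / 8 = 494.625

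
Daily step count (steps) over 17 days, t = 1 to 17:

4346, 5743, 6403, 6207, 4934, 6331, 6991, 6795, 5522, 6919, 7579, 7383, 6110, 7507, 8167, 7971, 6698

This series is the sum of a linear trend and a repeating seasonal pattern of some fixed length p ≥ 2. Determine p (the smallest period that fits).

First differences y_{t+1} − y_t: 1397, 660, -196, -1273, 1397, 660, -196, -1273, 1397, 660, …
The difference pattern repeats every 4 terms and not for any smaller step, so p = 4.

4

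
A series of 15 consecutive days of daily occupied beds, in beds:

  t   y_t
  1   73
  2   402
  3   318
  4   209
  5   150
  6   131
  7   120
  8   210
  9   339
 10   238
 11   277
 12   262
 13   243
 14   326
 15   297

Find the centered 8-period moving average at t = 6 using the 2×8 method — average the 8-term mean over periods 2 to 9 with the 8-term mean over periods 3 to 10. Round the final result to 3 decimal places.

Sum over 2–9: 402 + 318 + 209 + 150 + 131 + 120 + 210 + 339 = 1879
Sum over 3–10: 318 + 209 + 150 + 131 + 120 + 210 + 339 + 238 = 1715
CMA at t=6 = (1879 + 1715) / (2·8) = 3594 / 16 = 224.625

224.625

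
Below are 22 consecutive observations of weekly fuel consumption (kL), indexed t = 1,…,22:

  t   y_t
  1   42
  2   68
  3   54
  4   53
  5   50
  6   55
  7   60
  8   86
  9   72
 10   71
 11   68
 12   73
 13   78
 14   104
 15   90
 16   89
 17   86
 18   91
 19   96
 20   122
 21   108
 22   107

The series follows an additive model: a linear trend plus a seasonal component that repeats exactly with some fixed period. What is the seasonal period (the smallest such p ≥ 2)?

6

First differences y_{t+1} − y_t: 26, -14, -1, -3, 5, 5, 26, -14, -1, -3, 5, 5, 26, -14, …
The difference pattern repeats every 6 terms and not for any smaller step, so p = 6.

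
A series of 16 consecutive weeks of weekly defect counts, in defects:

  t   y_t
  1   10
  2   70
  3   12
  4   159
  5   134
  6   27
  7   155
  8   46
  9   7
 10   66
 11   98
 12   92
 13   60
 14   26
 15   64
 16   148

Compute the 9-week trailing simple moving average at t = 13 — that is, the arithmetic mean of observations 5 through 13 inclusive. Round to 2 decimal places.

76.11

Sum of periods 5–13: 134 + 27 + 155 + 46 + 7 + 66 + 98 + 92 + 60 = 685
Divide by 9: 685 / 9 = 76.11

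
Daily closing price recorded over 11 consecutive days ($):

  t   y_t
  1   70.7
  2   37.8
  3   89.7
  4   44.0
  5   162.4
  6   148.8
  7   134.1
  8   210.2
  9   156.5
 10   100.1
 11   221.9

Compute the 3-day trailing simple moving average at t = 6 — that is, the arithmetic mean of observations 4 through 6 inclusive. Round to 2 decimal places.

118.40

Sum of periods 4–6: 44.0 + 162.4 + 148.8 = 355.2
Divide by 3: 355.2 / 3 = 118.40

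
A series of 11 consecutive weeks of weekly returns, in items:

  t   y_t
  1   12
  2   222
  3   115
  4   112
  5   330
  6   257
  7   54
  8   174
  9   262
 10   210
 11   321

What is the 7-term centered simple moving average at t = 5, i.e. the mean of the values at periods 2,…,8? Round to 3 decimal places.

180.571

Sum of periods 2–8: 222 + 115 + 112 + 330 + 257 + 54 + 174 = 1264
Divide by 7: 1264 / 7 = 180.571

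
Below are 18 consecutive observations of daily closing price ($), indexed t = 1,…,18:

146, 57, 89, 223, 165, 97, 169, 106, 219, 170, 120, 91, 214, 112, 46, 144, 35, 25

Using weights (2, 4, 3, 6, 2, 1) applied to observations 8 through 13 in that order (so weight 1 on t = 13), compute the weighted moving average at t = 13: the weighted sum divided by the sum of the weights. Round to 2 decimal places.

Weighted sum: 2·106 + 4·219 + 3·170 + 6·120 + 2·91 + 1·214 = 212 + 876 + 510 + 720 + 182 + 214 = 2714
Weight total: 2 + 4 + 3 + 6 + 2 + 1 = 18
WMA = 2714 / 18 = 150.78

150.78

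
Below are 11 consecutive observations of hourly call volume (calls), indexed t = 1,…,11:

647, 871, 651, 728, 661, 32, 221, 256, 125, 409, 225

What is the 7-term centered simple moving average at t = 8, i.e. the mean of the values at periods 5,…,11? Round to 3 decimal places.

275.571

Sum of periods 5–11: 661 + 32 + 221 + 256 + 125 + 409 + 225 = 1929
Divide by 7: 1929 / 7 = 275.571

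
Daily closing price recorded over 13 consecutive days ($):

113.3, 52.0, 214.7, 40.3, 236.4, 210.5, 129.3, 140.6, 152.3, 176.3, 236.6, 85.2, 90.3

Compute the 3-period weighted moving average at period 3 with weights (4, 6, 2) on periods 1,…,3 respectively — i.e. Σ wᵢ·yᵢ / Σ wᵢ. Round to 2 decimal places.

99.55

Weighted sum: 4·113.3 + 6·52.0 + 2·214.7 = 453.2 + 312.0 + 429.4 = 1194.6
Weight total: 4 + 6 + 2 = 12
WMA = 1194.6 / 12 = 99.55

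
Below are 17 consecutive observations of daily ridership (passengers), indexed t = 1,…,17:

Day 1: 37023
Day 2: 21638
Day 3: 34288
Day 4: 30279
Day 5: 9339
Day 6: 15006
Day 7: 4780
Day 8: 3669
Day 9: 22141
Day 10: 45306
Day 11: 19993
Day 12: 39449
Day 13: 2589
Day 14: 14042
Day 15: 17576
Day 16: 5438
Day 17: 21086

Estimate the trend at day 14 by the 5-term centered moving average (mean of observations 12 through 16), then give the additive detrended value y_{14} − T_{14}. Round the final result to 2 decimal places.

Trend T_14 = (39449 + 2589 + 14042 + 17576 + 5438) / 5 = 79094/5 = 15818.8000
Detrended value: 14042 − 15818.8000 = -1776.80

-1776.80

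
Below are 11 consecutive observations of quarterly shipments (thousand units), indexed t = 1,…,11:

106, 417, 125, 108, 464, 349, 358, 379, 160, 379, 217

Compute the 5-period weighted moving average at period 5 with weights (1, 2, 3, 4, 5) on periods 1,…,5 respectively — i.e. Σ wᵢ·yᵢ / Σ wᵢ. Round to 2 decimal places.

271.13

Weighted sum: 1·106 + 2·417 + 3·125 + 4·108 + 5·464 = 106 + 834 + 375 + 432 + 2320 = 4067
Weight total: 1 + 2 + 3 + 4 + 5 = 15
WMA = 4067 / 15 = 271.13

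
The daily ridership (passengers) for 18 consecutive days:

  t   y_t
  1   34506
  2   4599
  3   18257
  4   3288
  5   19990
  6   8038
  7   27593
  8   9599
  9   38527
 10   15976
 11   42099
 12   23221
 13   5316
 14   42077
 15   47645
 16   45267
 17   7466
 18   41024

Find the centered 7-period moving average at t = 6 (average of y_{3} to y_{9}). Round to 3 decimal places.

17898.857

Sum of periods 3–9: 18257 + 3288 + 19990 + 8038 + 27593 + 9599 + 38527 = 125292
Divide by 7: 125292 / 7 = 17898.857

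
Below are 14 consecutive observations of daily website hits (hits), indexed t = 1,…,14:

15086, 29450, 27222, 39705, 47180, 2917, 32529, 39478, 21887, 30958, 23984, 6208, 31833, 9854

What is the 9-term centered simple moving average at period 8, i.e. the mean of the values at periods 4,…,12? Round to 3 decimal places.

27205.111

Sum of periods 4–12: 39705 + 47180 + 2917 + 32529 + 39478 + 21887 + 30958 + 23984 + 6208 = 244846
Divide by 9: 244846 / 9 = 27205.111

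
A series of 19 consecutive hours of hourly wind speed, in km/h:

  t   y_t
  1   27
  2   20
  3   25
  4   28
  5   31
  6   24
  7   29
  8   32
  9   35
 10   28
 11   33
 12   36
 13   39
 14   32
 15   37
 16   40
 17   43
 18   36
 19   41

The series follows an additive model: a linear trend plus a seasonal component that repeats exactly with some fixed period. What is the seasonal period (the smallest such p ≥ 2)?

4

First differences y_{t+1} − y_t: -7, 5, 3, 3, -7, 5, 3, 3, -7, 5, …
The difference pattern repeats every 4 terms and not for any smaller step, so p = 4.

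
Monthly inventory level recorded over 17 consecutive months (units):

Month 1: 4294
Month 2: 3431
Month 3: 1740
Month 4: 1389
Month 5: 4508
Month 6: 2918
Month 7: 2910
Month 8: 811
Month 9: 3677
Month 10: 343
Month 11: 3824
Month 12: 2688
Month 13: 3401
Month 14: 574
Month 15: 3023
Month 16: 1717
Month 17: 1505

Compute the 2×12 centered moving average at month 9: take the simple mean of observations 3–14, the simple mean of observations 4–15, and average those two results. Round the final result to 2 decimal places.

Sum over 3–14: 1740 + 1389 + 4508 + 2918 + 2910 + 811 + 3677 + 343 + 3824 + 2688 + 3401 + 574 = 28783
Sum over 4–15: 1389 + 4508 + 2918 + 2910 + 811 + 3677 + 343 + 3824 + 2688 + 3401 + 574 + 3023 = 30066
CMA at t=9 = (28783 + 30066) / (2·12) = 58849 / 24 = 2452.04

2452.04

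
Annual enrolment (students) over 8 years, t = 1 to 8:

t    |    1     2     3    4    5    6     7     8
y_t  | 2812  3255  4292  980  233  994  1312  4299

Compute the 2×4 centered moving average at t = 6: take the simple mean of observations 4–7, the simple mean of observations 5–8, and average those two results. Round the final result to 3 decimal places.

Sum over 4–7: 980 + 233 + 994 + 1312 = 3519
Sum over 5–8: 233 + 994 + 1312 + 4299 = 6838
CMA at t=6 = (3519 + 6838) / (2·4) = 10357 / 8 = 1294.625

1294.625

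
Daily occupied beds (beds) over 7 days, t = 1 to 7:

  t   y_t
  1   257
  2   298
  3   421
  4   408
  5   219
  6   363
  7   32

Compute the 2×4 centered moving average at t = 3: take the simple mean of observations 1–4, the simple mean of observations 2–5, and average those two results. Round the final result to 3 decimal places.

341.250

Sum over 1–4: 257 + 298 + 421 + 408 = 1384
Sum over 2–5: 298 + 421 + 408 + 219 = 1346
CMA at t=3 = (1384 + 1346) / (2·4) = 2730 / 8 = 341.250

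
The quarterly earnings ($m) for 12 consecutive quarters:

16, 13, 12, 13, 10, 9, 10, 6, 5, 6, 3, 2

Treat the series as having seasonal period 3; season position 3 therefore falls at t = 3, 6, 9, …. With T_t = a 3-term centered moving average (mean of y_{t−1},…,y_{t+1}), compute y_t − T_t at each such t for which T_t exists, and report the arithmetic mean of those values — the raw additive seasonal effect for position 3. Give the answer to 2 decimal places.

-0.67

Season position 3 occurs at t = 3, 6, 9 (where T_t is defined).
t=3: T_3 = 12.6667; y_3 − T_3 = 12 − 12.6667 = -0.6667
t=6: T_6 = 9.6667; y_6 − T_6 = 9 − 9.6667 = -0.6667
t=9: T_9 = 5.6667; y_9 − T_9 = 5 − 5.6667 = -0.6667
Mean deviation: (-0.6667 + -0.6667 + -0.6667) / 3 = -0.67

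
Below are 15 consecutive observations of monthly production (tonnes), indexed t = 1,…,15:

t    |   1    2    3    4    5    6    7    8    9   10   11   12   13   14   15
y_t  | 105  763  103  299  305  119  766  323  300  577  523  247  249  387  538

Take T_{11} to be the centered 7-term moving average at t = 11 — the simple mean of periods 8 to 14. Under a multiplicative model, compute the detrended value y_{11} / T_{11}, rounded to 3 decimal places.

1.405

Trend T_11 = (323 + 300 + 577 + 523 + 247 + 249 + 387) / 7 = 2606/7 = 372.28571
Ratio to trend: 523 / 372.28571 = 1.405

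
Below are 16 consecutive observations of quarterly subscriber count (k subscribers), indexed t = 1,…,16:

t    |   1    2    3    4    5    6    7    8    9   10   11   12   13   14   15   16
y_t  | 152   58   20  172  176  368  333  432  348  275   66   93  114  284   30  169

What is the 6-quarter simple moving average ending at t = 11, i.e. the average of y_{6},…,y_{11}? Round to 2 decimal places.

Sum of periods 6–11: 368 + 333 + 432 + 348 + 275 + 66 = 1822
Divide by 6: 1822 / 6 = 303.67

303.67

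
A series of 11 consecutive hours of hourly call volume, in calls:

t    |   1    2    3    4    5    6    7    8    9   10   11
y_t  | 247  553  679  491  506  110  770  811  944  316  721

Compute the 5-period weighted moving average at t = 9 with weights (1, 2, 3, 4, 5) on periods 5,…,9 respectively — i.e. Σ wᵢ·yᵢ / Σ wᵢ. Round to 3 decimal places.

Weighted sum: 1·506 + 2·110 + 3·770 + 4·811 + 5·944 = 506 + 220 + 2310 + 3244 + 4720 = 11000
Weight total: 1 + 2 + 3 + 4 + 5 = 15
WMA = 11000 / 15 = 733.333

733.333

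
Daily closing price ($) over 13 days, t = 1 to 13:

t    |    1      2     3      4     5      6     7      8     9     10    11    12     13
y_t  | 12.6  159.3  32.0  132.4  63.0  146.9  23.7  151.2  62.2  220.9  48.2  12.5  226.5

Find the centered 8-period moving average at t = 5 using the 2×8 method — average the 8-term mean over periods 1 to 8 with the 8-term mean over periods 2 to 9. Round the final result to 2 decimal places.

93.24

Sum over 1–8: 12.6 + 159.3 + 32.0 + 132.4 + 63.0 + 146.9 + 23.7 + 151.2 = 721.1
Sum over 2–9: 159.3 + 32.0 + 132.4 + 63.0 + 146.9 + 23.7 + 151.2 + 62.2 = 770.7
CMA at t=5 = (721.1 + 770.7) / (2·8) = 1491.8 / 16 = 93.24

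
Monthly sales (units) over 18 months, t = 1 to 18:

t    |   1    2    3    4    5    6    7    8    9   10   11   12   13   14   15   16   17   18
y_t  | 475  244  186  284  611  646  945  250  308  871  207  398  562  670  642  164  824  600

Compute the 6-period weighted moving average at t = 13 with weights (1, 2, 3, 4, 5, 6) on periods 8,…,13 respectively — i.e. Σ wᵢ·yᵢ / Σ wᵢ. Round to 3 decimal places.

460.429

Weighted sum: 1·250 + 2·308 + 3·871 + 4·207 + 5·398 + 6·562 = 250 + 616 + 2613 + 828 + 1990 + 3372 = 9669
Weight total: 1 + 2 + 3 + 4 + 5 + 6 = 21
WMA = 9669 / 21 = 460.429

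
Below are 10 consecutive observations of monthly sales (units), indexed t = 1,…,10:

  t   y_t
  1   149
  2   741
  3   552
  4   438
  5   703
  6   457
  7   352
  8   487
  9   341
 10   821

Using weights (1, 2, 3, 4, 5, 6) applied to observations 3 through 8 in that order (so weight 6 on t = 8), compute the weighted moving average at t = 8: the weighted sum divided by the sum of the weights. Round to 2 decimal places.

Weighted sum: 1·552 + 2·438 + 3·703 + 4·457 + 5·352 + 6·487 = 552 + 876 + 2109 + 1828 + 1760 + 2922 = 10047
Weight total: 1 + 2 + 3 + 4 + 5 + 6 = 21
WMA = 10047 / 21 = 478.43

478.43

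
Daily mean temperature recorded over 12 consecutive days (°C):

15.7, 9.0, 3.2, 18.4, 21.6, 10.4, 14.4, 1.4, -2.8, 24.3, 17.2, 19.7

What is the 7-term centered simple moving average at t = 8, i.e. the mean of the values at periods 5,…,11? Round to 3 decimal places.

Sum of periods 5–11: 21.6 + 10.4 + 14.4 + 1.4 + (-2.8) + 24.3 + 17.2 = 86.5
Divide by 7: 86.5 / 7 = 12.357

12.357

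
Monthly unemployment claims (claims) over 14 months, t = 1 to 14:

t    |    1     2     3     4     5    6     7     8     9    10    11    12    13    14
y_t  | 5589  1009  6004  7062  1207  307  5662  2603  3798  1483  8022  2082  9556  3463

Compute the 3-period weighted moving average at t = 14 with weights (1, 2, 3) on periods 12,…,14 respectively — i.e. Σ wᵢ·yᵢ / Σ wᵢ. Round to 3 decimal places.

5263.833

Weighted sum: 1·2082 + 2·9556 + 3·3463 = 2082 + 19112 + 10389 = 31583
Weight total: 1 + 2 + 3 = 6
WMA = 31583 / 6 = 5263.833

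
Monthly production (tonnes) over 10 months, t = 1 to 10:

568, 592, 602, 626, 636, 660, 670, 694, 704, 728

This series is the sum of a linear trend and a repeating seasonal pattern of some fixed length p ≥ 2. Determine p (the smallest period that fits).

First differences y_{t+1} − y_t: 24, 10, 24, 10, 24, 10, …
The difference pattern repeats every 2 terms and not for any smaller step, so p = 2.

2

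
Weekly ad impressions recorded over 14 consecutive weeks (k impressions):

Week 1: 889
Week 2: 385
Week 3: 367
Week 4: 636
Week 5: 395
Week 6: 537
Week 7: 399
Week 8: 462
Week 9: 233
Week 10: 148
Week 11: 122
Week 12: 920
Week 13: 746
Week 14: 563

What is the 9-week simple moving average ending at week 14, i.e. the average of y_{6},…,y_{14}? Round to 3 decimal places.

Sum of periods 6–14: 537 + 399 + 462 + 233 + 148 + 122 + 920 + 746 + 563 = 4130
Divide by 9: 4130 / 9 = 458.889

458.889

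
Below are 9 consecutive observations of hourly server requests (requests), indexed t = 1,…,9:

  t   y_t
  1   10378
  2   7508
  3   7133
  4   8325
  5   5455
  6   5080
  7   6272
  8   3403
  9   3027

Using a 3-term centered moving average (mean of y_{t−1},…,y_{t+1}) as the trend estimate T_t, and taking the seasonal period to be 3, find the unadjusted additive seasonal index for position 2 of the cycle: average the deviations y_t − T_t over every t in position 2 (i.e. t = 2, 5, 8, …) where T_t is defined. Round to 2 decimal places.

-831.44

Season position 2 occurs at t = 2, 5, 8 (where T_t is defined).
t=2: T_2 = 8339.6667; y_2 − T_2 = 7508 − 8339.6667 = -831.6667
t=5: T_5 = 6286.6667; y_5 − T_5 = 5455 − 6286.6667 = -831.6667
t=8: T_8 = 4234.0000; y_8 − T_8 = 3403 − 4234.0000 = -831.0000
Mean deviation: (-831.6667 + -831.6667 + -831.0000) / 3 = -831.44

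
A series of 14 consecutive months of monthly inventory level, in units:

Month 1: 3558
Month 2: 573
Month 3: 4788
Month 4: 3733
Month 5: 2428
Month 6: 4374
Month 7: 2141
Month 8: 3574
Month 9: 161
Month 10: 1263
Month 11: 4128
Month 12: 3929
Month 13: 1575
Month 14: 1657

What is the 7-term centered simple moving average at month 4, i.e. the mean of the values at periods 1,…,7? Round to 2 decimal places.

3085.00

Sum of periods 1–7: 3558 + 573 + 4788 + 3733 + 2428 + 4374 + 2141 = 21595
Divide by 7: 21595 / 7 = 3085.00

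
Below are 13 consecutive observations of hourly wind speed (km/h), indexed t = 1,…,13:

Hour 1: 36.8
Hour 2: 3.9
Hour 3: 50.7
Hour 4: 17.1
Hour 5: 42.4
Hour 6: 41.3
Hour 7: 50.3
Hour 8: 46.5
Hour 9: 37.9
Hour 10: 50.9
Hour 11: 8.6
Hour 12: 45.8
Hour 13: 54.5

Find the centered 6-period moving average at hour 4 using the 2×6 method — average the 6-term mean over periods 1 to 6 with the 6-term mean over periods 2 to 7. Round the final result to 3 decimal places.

Sum over 1–6: 36.8 + 3.9 + 50.7 + 17.1 + 42.4 + 41.3 = 192.2
Sum over 2–7: 3.9 + 50.7 + 17.1 + 42.4 + 41.3 + 50.3 = 205.7
CMA at t=4 = (192.2 + 205.7) / (2·6) = 397.9 / 12 = 33.158

33.158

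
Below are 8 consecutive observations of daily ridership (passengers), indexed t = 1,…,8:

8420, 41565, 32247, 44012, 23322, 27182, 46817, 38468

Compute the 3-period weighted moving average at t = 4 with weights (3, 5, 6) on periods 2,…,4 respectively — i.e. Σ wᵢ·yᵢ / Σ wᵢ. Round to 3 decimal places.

Weighted sum: 3·41565 + 5·32247 + 6·44012 = 124695 + 161235 + 264072 = 550002
Weight total: 3 + 5 + 6 = 14
WMA = 550002 / 14 = 39285.857

39285.857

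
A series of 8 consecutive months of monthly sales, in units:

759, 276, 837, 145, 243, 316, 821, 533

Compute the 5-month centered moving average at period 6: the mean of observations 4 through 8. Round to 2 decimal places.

411.60

Sum of periods 4–8: 145 + 243 + 316 + 821 + 533 = 2058
Divide by 5: 2058 / 5 = 411.60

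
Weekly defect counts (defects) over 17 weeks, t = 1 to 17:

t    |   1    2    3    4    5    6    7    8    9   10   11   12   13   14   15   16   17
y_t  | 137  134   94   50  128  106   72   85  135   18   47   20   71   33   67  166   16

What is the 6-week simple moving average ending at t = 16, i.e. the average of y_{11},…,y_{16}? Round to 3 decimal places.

Sum of periods 11–16: 47 + 20 + 71 + 33 + 67 + 166 = 404
Divide by 6: 404 / 6 = 67.333

67.333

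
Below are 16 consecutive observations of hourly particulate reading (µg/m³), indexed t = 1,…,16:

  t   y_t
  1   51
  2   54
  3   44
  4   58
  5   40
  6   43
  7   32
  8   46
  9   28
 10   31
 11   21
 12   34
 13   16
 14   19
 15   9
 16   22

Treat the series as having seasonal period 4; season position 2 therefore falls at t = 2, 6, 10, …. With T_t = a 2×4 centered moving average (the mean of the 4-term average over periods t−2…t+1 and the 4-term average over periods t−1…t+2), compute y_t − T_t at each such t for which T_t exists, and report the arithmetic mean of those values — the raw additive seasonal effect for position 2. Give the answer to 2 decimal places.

1.08

Season position 2 occurs at t = 6, 10, 14 (where T_t is defined).
t=6: T_6 = 41.7500; y_6 − T_6 = 43 − 41.7500 = 1.2500
t=10: T_10 = 30.0000; y_10 − T_10 = 31 − 30.0000 = 1.0000
t=14: T_14 = 18.0000; y_14 − T_14 = 19 − 18.0000 = 1.0000
Mean deviation: (1.2500 + 1.0000 + 1.0000) / 3 = 1.08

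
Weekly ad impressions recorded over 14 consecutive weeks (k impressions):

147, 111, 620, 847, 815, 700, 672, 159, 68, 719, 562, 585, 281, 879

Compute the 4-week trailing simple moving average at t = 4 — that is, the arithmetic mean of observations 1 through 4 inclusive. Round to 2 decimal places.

Sum of periods 1–4: 147 + 111 + 620 + 847 = 1725
Divide by 4: 1725 / 4 = 431.25

431.25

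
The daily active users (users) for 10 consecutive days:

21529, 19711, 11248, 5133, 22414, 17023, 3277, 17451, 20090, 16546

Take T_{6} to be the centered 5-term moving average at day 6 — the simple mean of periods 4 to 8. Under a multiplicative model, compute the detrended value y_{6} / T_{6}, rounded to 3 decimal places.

1.303

Trend T_6 = (5133 + 22414 + 17023 + 3277 + 17451) / 5 = 65298/5 = 13059.60000
Ratio to trend: 17023 / 13059.60000 = 1.303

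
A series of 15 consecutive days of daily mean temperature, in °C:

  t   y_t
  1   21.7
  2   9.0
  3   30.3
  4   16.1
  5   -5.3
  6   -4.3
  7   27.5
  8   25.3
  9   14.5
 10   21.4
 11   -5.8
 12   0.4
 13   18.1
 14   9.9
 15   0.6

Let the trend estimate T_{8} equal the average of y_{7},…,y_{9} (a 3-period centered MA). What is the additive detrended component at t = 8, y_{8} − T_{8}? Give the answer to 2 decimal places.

2.87

Trend T_8 = (27.5 + 25.3 + 14.5) / 3 = 67.3/3 = 22.4333
Detrended value: 25.3 − 22.4333 = 2.87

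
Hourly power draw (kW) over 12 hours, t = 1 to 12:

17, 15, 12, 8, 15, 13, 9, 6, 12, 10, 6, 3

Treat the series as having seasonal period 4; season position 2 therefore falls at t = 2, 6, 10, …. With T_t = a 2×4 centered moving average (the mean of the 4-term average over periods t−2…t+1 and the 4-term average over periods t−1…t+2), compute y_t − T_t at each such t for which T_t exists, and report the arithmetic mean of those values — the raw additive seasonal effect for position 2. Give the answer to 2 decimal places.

Season position 2 occurs at t = 6, 10 (where T_t is defined).
t=6: T_6 = 11.0000; y_6 − T_6 = 13 − 11.0000 = 2.0000
t=10: T_10 = 8.1250; y_10 − T_10 = 10 − 8.1250 = 1.8750
Mean deviation: (2.0000 + 1.8750) / 2 = 1.94

1.94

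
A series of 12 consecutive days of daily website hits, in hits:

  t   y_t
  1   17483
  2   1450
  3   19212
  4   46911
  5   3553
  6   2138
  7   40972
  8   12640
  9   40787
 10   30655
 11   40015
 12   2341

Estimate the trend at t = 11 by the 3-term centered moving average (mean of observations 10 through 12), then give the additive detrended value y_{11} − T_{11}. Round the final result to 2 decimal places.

Trend T_11 = (30655 + 40015 + 2341) / 3 = 73011/3 = 24337.0000
Detrended value: 40015 − 24337.0000 = 15678.00

15678.00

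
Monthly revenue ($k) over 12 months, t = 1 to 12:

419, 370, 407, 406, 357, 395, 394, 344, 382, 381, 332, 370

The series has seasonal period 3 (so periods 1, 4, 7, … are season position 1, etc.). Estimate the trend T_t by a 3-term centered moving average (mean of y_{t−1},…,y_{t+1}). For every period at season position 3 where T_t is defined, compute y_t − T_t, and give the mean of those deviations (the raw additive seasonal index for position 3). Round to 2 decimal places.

12.89

Season position 3 occurs at t = 3, 6, 9 (where T_t is defined).
t=3: T_3 = 394.3333; y_3 − T_3 = 407 − 394.3333 = 12.6667
t=6: T_6 = 382.0000; y_6 − T_6 = 395 − 382.0000 = 13.0000
t=9: T_9 = 369.0000; y_9 − T_9 = 382 − 369.0000 = 13.0000
Mean deviation: (12.6667 + 13.0000 + 13.0000) / 3 = 12.89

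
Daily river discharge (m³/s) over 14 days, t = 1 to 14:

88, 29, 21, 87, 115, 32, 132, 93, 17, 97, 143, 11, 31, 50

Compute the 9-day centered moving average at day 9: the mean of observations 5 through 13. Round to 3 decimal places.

Sum of periods 5–13: 115 + 32 + 132 + 93 + 17 + 97 + 143 + 11 + 31 = 671
Divide by 9: 671 / 9 = 74.556

74.556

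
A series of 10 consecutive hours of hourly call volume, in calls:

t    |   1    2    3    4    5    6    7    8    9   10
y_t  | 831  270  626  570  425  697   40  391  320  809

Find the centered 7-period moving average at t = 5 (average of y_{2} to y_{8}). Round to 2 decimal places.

431.29

Sum of periods 2–8: 270 + 626 + 570 + 425 + 697 + 40 + 391 = 3019
Divide by 7: 3019 / 7 = 431.29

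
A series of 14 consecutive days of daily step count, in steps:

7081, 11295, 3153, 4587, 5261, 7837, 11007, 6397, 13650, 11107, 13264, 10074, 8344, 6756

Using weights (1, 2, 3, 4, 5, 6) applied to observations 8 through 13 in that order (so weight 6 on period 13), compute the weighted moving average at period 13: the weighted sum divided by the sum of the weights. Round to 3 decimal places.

10500.381

Weighted sum: 1·6397 + 2·13650 + 3·11107 + 4·13264 + 5·10074 + 6·8344 = 6397 + 27300 + 33321 + 53056 + 50370 + 50064 = 220508
Weight total: 1 + 2 + 3 + 4 + 5 + 6 = 21
WMA = 220508 / 21 = 10500.381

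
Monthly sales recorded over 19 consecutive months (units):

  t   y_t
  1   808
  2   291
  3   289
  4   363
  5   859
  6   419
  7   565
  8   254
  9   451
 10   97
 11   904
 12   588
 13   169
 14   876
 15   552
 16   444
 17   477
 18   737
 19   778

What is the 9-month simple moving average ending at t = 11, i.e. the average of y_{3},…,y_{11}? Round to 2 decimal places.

466.78

Sum of periods 3–11: 289 + 363 + 859 + 419 + 565 + 254 + 451 + 97 + 904 = 4201
Divide by 9: 4201 / 9 = 466.78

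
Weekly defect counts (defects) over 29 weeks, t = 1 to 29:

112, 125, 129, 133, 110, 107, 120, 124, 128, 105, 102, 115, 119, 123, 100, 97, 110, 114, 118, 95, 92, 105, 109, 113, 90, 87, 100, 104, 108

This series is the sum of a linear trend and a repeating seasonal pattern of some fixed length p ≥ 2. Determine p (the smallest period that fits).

5

First differences y_{t+1} − y_t: 13, 4, 4, -23, -3, 13, 4, 4, -23, -3, 13, 4, …
The difference pattern repeats every 5 terms and not for any smaller step, so p = 5.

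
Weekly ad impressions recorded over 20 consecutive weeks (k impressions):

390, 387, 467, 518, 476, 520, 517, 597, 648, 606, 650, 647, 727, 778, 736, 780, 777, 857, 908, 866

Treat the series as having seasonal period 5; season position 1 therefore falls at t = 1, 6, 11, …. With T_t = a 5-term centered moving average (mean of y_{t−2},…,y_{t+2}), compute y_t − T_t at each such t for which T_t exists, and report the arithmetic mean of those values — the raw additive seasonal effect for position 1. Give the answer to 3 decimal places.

Season position 1 occurs at t = 6, 11, 16 (where T_t is defined).
t=6: T_6 = 525.60000; y_6 − T_6 = 520 − 525.60000 = -5.60000
t=11: T_11 = 655.60000; y_11 − T_11 = 650 − 655.60000 = -5.60000
t=16: T_16 = 785.60000; y_16 − T_16 = 780 − 785.60000 = -5.60000
Mean deviation: (-5.60000 + -5.60000 + -5.60000) / 3 = -5.600

-5.600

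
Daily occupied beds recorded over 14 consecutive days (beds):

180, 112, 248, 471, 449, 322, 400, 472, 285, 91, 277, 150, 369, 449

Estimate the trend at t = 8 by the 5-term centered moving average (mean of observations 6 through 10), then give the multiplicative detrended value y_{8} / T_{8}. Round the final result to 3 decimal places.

1.503

Trend T_8 = (322 + 400 + 472 + 285 + 91) / 5 = 1570/5 = 314.00000
Ratio to trend: 472 / 314.00000 = 1.503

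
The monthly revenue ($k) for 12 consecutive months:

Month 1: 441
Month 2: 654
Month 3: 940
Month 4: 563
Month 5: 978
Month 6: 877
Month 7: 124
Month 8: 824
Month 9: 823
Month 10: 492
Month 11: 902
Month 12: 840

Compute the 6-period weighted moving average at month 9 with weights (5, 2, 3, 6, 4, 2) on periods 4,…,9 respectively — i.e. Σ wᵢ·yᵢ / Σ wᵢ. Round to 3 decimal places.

Weighted sum: 5·563 + 2·978 + 3·877 + 6·124 + 4·824 + 2·823 = 2815 + 1956 + 2631 + 744 + 3296 + 1646 = 13088
Weight total: 5 + 2 + 3 + 6 + 4 + 2 = 22
WMA = 13088 / 22 = 594.909

594.909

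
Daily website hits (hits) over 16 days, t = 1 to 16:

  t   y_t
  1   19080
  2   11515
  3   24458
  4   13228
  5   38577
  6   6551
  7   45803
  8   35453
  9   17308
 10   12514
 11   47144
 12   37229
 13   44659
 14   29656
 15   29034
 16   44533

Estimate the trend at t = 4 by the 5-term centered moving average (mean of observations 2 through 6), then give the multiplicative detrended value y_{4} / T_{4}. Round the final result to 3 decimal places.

0.701

Trend T_4 = (11515 + 24458 + 13228 + 38577 + 6551) / 5 = 94329/5 = 18865.80000
Ratio to trend: 13228 / 18865.80000 = 0.701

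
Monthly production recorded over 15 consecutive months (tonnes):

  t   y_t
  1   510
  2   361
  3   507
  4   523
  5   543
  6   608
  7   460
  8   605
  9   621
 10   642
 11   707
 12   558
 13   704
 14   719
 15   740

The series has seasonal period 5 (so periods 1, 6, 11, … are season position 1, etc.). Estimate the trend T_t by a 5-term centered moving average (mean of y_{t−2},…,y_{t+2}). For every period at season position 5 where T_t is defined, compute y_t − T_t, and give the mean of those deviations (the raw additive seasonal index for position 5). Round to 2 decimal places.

15.10

Season position 5 occurs at t = 5, 10 (where T_t is defined).
t=5: T_5 = 528.2000; y_5 − T_5 = 543 − 528.2000 = 14.8000
t=10: T_10 = 626.6000; y_10 − T_10 = 642 − 626.6000 = 15.4000
Mean deviation: (14.8000 + 15.4000) / 2 = 15.10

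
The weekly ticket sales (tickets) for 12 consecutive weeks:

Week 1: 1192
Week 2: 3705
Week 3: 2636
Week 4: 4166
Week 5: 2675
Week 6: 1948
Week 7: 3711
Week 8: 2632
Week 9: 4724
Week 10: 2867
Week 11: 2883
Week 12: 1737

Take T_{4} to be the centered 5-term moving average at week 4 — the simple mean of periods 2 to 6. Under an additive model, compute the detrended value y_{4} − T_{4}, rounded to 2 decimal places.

1140.00

Trend T_4 = (3705 + 2636 + 4166 + 2675 + 1948) / 5 = 15130/5 = 3026.0000
Detrended value: 4166 − 3026.0000 = 1140.00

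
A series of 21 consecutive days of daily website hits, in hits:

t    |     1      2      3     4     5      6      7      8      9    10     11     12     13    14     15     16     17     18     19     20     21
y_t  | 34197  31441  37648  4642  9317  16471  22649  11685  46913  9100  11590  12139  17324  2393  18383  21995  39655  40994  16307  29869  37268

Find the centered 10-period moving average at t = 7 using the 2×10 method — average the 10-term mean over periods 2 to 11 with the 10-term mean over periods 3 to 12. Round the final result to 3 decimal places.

19180.500

Sum over 2–11: 31441 + 37648 + 4642 + 9317 + 16471 + 22649 + 11685 + 46913 + 9100 + 11590 = 201456
Sum over 3–12: 37648 + 4642 + 9317 + 16471 + 22649 + 11685 + 46913 + 9100 + 11590 + 12139 = 182154
CMA at t=7 = (201456 + 182154) / (2·10) = 383610 / 20 = 19180.500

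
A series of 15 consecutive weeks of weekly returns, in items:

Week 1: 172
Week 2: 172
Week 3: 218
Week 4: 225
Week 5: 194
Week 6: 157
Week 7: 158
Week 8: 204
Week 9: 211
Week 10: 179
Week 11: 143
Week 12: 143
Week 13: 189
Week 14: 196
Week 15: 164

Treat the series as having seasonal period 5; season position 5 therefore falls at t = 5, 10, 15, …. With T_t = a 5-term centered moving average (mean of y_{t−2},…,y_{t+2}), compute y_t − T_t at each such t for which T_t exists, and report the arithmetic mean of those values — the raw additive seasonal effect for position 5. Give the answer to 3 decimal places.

3.300

Season position 5 occurs at t = 5, 10 (where T_t is defined).
t=5: T_5 = 190.40000; y_5 − T_5 = 194 − 190.40000 = 3.60000
t=10: T_10 = 176.00000; y_10 − T_10 = 179 − 176.00000 = 3.00000
Mean deviation: (3.60000 + 3.00000) / 2 = 3.300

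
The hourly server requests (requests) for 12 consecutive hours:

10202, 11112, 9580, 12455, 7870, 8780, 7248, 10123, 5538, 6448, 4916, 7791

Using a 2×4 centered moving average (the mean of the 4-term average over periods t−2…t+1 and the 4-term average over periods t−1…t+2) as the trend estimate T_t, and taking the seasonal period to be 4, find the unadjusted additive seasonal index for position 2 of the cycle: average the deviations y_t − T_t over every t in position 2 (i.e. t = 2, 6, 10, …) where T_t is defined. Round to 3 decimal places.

Season position 2 occurs at t = 6, 10 (where T_t is defined).
t=6: T_6 = 8796.75000; y_6 − T_6 = 8780 − 8796.75000 = -16.75000
t=10: T_10 = 6464.75000; y_10 − T_10 = 6448 − 6464.75000 = -16.75000
Mean deviation: (-16.75000 + -16.75000) / 2 = -16.750

-16.750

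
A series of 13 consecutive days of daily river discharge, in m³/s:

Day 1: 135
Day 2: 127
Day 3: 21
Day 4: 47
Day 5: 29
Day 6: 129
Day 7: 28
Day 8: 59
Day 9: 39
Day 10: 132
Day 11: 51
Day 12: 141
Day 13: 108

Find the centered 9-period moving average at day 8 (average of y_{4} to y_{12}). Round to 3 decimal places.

Sum of periods 4–12: 47 + 29 + 129 + 28 + 59 + 39 + 132 + 51 + 141 = 655
Divide by 9: 655 / 9 = 72.778

72.778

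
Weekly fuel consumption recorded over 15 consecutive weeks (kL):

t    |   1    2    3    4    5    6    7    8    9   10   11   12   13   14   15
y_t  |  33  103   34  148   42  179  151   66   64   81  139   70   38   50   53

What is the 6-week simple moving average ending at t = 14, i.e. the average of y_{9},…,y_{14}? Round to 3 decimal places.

73.667

Sum of periods 9–14: 64 + 81 + 139 + 70 + 38 + 50 = 442
Divide by 6: 442 / 6 = 73.667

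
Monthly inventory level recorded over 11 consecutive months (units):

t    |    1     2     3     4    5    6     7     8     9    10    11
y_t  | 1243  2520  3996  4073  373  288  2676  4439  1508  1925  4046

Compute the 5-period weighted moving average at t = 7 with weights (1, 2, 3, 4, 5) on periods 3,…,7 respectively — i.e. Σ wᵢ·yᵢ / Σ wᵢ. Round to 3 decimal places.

Weighted sum: 1·3996 + 2·4073 + 3·373 + 4·288 + 5·2676 = 3996 + 8146 + 1119 + 1152 + 13380 = 27793
Weight total: 1 + 2 + 3 + 4 + 5 = 15
WMA = 27793 / 15 = 1852.867

1852.867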